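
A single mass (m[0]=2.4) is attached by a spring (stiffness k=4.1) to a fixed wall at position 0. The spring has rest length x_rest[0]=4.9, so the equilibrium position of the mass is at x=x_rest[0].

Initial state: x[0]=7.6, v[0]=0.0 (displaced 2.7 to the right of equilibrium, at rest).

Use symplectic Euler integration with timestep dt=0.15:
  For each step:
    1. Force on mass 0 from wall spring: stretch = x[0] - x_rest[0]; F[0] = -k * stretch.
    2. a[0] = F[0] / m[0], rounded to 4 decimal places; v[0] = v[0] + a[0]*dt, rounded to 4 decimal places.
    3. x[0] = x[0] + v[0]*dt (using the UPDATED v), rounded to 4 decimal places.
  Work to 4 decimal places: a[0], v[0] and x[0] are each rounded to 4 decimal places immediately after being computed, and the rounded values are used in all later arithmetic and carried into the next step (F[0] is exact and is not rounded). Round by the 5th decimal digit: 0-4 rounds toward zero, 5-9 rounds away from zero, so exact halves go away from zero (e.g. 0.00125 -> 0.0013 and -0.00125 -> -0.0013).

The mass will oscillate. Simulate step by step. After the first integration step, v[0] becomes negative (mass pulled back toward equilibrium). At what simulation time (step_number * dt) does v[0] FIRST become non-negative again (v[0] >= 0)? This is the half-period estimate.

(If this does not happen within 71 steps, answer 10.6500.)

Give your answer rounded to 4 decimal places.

Step 0: x=[7.6000] v=[0.0000]
Step 1: x=[7.4962] v=[-0.6919]
Step 2: x=[7.2926] v=[-1.3572]
Step 3: x=[6.9971] v=[-1.9703]
Step 4: x=[6.6209] v=[-2.5077]
Step 5: x=[6.1786] v=[-2.9487]
Step 6: x=[5.6872] v=[-3.2763]
Step 7: x=[5.1655] v=[-3.4780]
Step 8: x=[4.6336] v=[-3.5460]
Step 9: x=[4.1119] v=[-3.4777]
Step 10: x=[3.6205] v=[-3.2758]
Step 11: x=[3.1783] v=[-2.9479]
Step 12: x=[2.8023] v=[-2.5067]
Step 13: x=[2.5069] v=[-1.9692]
Step 14: x=[2.3035] v=[-1.3560]
Step 15: x=[2.1999] v=[-0.6906]
Step 16: x=[2.2001] v=[0.0013]
First v>=0 after going negative at step 16, time=2.4000

Answer: 2.4000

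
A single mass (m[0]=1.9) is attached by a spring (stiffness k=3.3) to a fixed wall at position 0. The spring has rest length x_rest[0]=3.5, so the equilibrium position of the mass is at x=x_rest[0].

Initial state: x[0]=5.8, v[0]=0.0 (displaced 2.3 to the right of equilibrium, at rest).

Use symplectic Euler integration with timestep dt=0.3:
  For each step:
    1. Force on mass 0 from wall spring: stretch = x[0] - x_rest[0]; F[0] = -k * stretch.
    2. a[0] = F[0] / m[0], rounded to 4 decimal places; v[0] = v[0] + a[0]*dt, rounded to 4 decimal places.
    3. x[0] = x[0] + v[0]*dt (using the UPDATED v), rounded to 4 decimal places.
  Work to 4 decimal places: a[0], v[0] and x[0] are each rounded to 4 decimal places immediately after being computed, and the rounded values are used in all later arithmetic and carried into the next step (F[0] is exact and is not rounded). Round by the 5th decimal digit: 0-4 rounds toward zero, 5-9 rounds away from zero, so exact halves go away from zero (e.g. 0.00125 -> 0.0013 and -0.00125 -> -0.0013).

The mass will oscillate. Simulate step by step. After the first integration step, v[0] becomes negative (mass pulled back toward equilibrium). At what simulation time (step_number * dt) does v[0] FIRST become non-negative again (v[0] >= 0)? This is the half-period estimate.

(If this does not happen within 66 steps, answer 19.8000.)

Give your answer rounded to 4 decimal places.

Step 0: x=[5.8000] v=[0.0000]
Step 1: x=[5.4405] v=[-1.1984]
Step 2: x=[4.7777] v=[-2.2095]
Step 3: x=[3.9151] v=[-2.8753]
Step 4: x=[2.9876] v=[-3.0916]
Step 5: x=[2.1402] v=[-2.8246]
Step 6: x=[1.5054] v=[-2.1161]
Step 7: x=[1.1824] v=[-1.0768]
Step 8: x=[1.2216] v=[0.1308]
First v>=0 after going negative at step 8, time=2.4000

Answer: 2.4000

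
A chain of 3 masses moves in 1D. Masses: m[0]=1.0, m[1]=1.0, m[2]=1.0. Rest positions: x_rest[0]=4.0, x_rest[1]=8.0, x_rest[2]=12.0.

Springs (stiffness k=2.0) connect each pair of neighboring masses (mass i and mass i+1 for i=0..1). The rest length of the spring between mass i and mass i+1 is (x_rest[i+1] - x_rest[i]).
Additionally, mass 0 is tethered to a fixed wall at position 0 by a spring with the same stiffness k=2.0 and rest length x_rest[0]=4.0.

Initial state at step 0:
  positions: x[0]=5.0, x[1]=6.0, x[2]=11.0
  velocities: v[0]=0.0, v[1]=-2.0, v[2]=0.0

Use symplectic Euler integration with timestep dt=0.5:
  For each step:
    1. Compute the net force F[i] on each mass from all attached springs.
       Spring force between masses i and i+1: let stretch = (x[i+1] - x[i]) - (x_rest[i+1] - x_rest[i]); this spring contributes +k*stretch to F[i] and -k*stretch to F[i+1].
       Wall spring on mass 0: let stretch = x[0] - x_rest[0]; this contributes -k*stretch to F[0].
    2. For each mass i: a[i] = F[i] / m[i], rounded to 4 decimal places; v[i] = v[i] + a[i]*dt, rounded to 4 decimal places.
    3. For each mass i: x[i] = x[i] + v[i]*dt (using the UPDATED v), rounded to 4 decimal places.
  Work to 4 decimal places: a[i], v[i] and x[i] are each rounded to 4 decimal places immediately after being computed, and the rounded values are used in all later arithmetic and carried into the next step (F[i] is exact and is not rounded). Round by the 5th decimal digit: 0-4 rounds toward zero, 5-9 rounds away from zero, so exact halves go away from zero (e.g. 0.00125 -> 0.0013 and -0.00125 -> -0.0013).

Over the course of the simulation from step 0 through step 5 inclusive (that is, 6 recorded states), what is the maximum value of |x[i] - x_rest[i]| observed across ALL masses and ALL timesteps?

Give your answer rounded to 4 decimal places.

Step 0: x=[5.0000 6.0000 11.0000] v=[0.0000 -2.0000 0.0000]
Step 1: x=[3.0000 7.0000 10.5000] v=[-4.0000 2.0000 -1.0000]
Step 2: x=[1.5000 7.7500 10.2500] v=[-3.0000 1.5000 -0.5000]
Step 3: x=[2.3750 6.6250 10.7500] v=[1.7500 -2.2500 1.0000]
Step 4: x=[4.1875 5.4375 11.1875] v=[3.6250 -2.3750 0.8750]
Step 5: x=[4.5313 6.5000 10.7500] v=[0.6875 2.1250 -0.8750]
Max displacement = 2.5625

Answer: 2.5625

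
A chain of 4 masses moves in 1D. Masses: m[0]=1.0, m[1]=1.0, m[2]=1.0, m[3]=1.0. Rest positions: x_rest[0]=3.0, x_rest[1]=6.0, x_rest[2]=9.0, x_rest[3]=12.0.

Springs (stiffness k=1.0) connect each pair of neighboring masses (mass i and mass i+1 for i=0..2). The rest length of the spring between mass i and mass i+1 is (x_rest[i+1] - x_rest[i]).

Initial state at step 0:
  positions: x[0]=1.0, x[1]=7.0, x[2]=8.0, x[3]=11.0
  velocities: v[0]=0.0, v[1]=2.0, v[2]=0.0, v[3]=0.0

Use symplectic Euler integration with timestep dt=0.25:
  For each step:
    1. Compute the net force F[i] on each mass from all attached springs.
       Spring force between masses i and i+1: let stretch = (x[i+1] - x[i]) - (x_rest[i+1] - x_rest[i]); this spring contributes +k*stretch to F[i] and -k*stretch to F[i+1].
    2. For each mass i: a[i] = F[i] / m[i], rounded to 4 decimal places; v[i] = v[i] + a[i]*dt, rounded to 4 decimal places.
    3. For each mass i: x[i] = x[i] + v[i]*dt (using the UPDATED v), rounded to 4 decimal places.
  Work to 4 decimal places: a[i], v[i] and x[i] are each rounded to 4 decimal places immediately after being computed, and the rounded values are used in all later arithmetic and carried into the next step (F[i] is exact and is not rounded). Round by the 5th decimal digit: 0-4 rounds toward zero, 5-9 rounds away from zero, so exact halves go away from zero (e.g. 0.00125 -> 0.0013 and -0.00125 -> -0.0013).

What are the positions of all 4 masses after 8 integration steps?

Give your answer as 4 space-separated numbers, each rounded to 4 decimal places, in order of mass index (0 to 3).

Step 0: x=[1.0000 7.0000 8.0000 11.0000] v=[0.0000 2.0000 0.0000 0.0000]
Step 1: x=[1.1875 7.1875 8.1250 11.0000] v=[0.7500 0.7500 0.5000 0.0000]
Step 2: x=[1.5625 7.0586 8.3711 11.0078] v=[1.5000 -0.5156 0.9844 0.0313]
Step 3: x=[2.0935 6.6682 8.7000 11.0383] v=[2.1240 -1.5615 1.3155 0.1221]
Step 4: x=[2.7229 6.1189 9.0480 11.1102] v=[2.5177 -2.1972 1.3921 0.2875]
Step 5: x=[3.3771 5.5404 9.3419 11.2407] v=[2.6167 -2.3139 1.1754 0.5220]
Step 6: x=[3.9790 5.0643 9.5168 11.4400] v=[2.4075 -1.9044 0.6997 0.7973]
Step 7: x=[4.4612 4.7987 9.5337 11.7066] v=[1.9288 -1.0626 0.0674 1.0665]
Step 8: x=[4.7770 4.8079 9.3904 12.0249] v=[1.2632 0.0368 -0.5731 1.2733]

Answer: 4.7770 4.8079 9.3904 12.0249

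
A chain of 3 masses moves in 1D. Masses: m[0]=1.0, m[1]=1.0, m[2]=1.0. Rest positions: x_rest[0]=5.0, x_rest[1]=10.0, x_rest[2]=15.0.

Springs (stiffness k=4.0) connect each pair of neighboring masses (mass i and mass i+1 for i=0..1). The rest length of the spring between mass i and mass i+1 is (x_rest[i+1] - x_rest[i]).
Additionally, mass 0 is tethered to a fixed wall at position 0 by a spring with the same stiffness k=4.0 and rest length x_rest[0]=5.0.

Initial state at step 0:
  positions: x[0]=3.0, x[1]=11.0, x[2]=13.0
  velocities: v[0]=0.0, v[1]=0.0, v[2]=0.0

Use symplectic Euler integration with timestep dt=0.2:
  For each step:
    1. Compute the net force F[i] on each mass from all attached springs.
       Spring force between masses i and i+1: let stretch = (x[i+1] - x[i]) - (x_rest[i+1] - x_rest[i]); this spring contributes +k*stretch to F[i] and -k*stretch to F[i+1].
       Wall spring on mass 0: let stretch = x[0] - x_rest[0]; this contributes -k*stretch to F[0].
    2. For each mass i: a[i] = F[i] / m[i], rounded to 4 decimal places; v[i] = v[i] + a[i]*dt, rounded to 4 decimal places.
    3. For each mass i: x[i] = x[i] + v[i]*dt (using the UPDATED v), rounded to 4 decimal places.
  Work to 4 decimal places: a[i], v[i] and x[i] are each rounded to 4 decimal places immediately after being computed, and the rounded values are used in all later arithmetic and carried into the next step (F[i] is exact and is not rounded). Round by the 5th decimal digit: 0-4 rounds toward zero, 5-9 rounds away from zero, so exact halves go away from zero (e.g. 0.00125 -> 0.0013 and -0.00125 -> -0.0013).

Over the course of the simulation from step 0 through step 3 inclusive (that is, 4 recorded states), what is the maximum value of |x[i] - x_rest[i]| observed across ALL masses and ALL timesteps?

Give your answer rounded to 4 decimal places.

Answer: 2.4662

Derivation:
Step 0: x=[3.0000 11.0000 13.0000] v=[0.0000 0.0000 0.0000]
Step 1: x=[3.8000 10.0400 13.4800] v=[4.0000 -4.8000 2.4000]
Step 2: x=[4.9904 8.6320 14.2096] v=[5.9520 -7.0400 3.6480]
Step 3: x=[5.9650 7.5338 14.8468] v=[4.8730 -5.4912 3.1859]
Max displacement = 2.4662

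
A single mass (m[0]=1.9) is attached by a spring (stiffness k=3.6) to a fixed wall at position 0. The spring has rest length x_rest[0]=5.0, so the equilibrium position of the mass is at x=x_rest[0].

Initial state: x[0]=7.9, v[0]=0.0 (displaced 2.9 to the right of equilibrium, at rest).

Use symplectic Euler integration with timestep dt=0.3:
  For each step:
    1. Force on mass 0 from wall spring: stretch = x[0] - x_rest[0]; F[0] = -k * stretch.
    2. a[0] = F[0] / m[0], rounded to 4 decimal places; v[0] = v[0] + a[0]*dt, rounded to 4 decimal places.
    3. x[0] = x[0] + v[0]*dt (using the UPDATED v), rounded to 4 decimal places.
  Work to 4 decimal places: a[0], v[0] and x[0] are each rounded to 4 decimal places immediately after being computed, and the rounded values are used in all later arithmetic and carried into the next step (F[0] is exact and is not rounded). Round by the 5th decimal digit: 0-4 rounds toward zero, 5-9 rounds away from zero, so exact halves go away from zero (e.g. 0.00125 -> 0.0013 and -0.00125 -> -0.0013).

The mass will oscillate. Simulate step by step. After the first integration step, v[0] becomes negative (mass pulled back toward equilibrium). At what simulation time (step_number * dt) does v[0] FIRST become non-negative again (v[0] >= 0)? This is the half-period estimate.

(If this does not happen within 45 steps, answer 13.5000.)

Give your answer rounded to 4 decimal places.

Answer: 2.4000

Derivation:
Step 0: x=[7.9000] v=[0.0000]
Step 1: x=[7.4055] v=[-1.6484]
Step 2: x=[6.5008] v=[-3.0157]
Step 3: x=[5.3402] v=[-3.8688]
Step 4: x=[4.1215] v=[-4.0622]
Step 5: x=[3.0526] v=[-3.5629]
Step 6: x=[2.3158] v=[-2.4560]
Step 7: x=[2.0367] v=[-0.9302]
Step 8: x=[2.2630] v=[0.7542]
First v>=0 after going negative at step 8, time=2.4000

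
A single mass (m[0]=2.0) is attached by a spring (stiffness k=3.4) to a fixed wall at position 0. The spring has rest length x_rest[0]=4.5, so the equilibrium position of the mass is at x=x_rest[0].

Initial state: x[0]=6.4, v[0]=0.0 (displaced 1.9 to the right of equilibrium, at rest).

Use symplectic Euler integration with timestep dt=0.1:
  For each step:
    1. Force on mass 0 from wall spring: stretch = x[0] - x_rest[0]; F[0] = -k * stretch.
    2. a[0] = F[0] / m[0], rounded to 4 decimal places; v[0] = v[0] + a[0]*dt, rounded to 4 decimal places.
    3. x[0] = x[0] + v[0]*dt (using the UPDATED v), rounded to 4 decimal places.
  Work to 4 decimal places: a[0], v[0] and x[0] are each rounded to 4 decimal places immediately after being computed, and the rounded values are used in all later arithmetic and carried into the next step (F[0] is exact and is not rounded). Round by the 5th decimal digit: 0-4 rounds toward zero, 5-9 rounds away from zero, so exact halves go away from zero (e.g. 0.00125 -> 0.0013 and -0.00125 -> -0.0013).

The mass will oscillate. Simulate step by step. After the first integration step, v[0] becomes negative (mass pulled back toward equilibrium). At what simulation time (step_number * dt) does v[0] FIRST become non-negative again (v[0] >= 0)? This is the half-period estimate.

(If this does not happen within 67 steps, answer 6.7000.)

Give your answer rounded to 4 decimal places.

Step 0: x=[6.4000] v=[0.0000]
Step 1: x=[6.3677] v=[-0.3230]
Step 2: x=[6.3037] v=[-0.6405]
Step 3: x=[6.2090] v=[-0.9471]
Step 4: x=[6.0852] v=[-1.2376]
Step 5: x=[5.9345] v=[-1.5071]
Step 6: x=[5.7594] v=[-1.7510]
Step 7: x=[5.5629] v=[-1.9651]
Step 8: x=[5.3483] v=[-2.1458]
Step 9: x=[5.1193] v=[-2.2900]
Step 10: x=[4.8798] v=[-2.3953]
Step 11: x=[4.6338] v=[-2.4599]
Step 12: x=[4.3855] v=[-2.4827]
Step 13: x=[4.1392] v=[-2.4632]
Step 14: x=[3.8990] v=[-2.4019]
Step 15: x=[3.6690] v=[-2.2997]
Step 16: x=[3.4532] v=[-2.1584]
Step 17: x=[3.2552] v=[-1.9804]
Step 18: x=[3.0783] v=[-1.7688]
Step 19: x=[2.9256] v=[-1.5271]
Step 20: x=[2.7997] v=[-1.2595]
Step 21: x=[2.7027] v=[-0.9705]
Step 22: x=[2.6362] v=[-0.6650]
Step 23: x=[2.6014] v=[-0.3482]
Step 24: x=[2.5989] v=[-0.0254]
Step 25: x=[2.6287] v=[0.2978]
First v>=0 after going negative at step 25, time=2.5000

Answer: 2.5000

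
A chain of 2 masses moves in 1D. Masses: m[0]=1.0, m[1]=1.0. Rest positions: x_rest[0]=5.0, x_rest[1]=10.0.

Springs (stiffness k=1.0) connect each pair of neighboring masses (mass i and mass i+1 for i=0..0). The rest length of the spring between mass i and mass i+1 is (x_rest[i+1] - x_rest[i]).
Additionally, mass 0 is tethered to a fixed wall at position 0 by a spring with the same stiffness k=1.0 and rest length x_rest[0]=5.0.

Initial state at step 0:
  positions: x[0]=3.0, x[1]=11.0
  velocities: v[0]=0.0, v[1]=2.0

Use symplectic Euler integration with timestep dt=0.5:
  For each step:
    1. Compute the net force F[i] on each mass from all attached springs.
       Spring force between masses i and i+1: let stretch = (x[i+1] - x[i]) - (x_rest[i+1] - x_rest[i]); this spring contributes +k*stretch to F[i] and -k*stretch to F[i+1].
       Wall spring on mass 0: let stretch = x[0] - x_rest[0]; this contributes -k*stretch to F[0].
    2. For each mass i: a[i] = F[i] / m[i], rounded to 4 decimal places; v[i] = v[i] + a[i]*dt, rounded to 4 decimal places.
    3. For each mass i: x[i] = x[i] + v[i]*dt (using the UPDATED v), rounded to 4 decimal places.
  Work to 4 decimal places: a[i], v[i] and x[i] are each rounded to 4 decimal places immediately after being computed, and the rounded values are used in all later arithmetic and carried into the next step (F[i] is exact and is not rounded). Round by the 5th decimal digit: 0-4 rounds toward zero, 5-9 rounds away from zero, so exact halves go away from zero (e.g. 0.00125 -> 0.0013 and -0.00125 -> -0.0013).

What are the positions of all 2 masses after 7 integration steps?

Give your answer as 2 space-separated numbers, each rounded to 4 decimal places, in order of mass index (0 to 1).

Step 0: x=[3.0000 11.0000] v=[0.0000 2.0000]
Step 1: x=[4.2500 11.2500] v=[2.5000 0.5000]
Step 2: x=[6.1875 11.0000] v=[3.8750 -0.5000]
Step 3: x=[7.7813 10.7969] v=[3.1875 -0.4063]
Step 4: x=[8.1837 11.0899] v=[0.8047 0.5859]
Step 5: x=[7.2667 11.9063] v=[-1.8341 1.6328]
Step 6: x=[5.6929 12.8128] v=[-3.1477 1.8130]
Step 7: x=[4.4758 13.1894] v=[-2.4342 0.7531]

Answer: 4.4758 13.1894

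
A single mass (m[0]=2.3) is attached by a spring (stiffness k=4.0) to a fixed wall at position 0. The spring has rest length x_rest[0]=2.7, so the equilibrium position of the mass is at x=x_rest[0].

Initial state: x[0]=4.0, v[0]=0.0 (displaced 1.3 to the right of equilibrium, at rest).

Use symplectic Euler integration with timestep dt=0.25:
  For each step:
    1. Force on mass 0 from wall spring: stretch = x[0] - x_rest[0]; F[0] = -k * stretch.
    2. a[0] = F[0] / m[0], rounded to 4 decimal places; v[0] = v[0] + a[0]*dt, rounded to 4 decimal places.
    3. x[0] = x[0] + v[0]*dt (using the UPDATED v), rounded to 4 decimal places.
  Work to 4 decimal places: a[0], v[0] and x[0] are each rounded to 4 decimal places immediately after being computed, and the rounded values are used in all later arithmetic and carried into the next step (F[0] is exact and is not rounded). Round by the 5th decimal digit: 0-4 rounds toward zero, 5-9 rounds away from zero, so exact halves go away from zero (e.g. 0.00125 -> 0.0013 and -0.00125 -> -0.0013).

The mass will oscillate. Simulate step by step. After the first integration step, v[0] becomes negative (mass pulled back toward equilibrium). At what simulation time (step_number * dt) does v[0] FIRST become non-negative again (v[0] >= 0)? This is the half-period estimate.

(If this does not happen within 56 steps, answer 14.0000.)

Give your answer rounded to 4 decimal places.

Step 0: x=[4.0000] v=[0.0000]
Step 1: x=[3.8587] v=[-0.5652]
Step 2: x=[3.5915] v=[-1.0690]
Step 3: x=[3.2274] v=[-1.4566]
Step 4: x=[2.8059] v=[-1.6859]
Step 5: x=[2.3729] v=[-1.7320]
Step 6: x=[1.9755] v=[-1.5898]
Step 7: x=[1.6568] v=[-1.2748]
Step 8: x=[1.4515] v=[-0.8212]
Step 9: x=[1.3819] v=[-0.2784]
Step 10: x=[1.4556] v=[0.2947]
First v>=0 after going negative at step 10, time=2.5000

Answer: 2.5000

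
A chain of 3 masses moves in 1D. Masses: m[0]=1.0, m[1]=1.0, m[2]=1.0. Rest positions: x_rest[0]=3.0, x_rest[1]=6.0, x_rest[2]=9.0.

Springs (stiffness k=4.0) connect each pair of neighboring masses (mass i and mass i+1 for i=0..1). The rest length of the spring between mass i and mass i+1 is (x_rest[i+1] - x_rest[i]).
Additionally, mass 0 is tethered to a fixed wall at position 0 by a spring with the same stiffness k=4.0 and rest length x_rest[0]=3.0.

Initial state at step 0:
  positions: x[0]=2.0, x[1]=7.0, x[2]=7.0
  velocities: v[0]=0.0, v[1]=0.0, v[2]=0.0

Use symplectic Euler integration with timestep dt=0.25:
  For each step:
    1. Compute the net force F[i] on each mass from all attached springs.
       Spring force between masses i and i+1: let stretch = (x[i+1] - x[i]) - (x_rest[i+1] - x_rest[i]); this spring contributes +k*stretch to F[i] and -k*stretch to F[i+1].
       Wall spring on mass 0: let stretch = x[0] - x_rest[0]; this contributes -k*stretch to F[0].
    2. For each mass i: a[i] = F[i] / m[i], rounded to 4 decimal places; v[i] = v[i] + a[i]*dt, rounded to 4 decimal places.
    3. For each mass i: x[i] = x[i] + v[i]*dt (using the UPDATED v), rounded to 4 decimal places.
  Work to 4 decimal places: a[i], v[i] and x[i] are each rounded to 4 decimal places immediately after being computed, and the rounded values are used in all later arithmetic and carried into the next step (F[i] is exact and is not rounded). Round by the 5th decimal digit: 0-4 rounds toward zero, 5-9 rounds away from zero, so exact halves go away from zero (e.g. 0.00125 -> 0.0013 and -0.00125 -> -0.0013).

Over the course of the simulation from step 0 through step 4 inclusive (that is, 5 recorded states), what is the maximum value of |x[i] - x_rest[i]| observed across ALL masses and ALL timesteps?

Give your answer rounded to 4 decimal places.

Step 0: x=[2.0000 7.0000 7.0000] v=[0.0000 0.0000 0.0000]
Step 1: x=[2.7500 5.7500 7.7500] v=[3.0000 -5.0000 3.0000]
Step 2: x=[3.5625 4.2500 8.7500] v=[3.2500 -6.0000 4.0000]
Step 3: x=[3.6563 3.7031 9.3750] v=[0.3750 -2.1875 2.5000]
Step 4: x=[2.8477 4.5625 9.3320] v=[-3.2345 3.4376 -0.1719]
Max displacement = 2.2969

Answer: 2.2969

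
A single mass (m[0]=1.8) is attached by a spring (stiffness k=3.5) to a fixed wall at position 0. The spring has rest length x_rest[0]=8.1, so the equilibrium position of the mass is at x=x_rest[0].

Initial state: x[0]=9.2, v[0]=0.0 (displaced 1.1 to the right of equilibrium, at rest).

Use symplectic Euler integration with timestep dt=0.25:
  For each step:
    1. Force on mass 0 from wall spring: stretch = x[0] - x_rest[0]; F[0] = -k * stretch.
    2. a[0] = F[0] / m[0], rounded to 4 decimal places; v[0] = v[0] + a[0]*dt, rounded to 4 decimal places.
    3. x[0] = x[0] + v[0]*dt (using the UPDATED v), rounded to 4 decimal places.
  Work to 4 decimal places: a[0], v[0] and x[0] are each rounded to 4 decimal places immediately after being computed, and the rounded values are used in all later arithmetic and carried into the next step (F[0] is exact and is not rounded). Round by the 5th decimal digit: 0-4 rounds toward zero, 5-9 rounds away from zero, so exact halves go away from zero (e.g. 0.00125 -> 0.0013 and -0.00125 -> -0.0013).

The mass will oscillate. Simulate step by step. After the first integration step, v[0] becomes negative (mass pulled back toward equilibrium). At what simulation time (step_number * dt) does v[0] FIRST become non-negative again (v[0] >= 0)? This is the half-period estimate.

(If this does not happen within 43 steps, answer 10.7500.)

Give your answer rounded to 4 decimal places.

Answer: 2.2500

Derivation:
Step 0: x=[9.2000] v=[0.0000]
Step 1: x=[9.0663] v=[-0.5347]
Step 2: x=[8.8152] v=[-1.0044]
Step 3: x=[8.4772] v=[-1.3521]
Step 4: x=[8.0933] v=[-1.5355]
Step 5: x=[7.7102] v=[-1.5323]
Step 6: x=[7.3745] v=[-1.3428]
Step 7: x=[7.1270] v=[-0.9901]
Step 8: x=[6.9977] v=[-0.5171]
Step 9: x=[7.0024] v=[0.0188]
First v>=0 after going negative at step 9, time=2.2500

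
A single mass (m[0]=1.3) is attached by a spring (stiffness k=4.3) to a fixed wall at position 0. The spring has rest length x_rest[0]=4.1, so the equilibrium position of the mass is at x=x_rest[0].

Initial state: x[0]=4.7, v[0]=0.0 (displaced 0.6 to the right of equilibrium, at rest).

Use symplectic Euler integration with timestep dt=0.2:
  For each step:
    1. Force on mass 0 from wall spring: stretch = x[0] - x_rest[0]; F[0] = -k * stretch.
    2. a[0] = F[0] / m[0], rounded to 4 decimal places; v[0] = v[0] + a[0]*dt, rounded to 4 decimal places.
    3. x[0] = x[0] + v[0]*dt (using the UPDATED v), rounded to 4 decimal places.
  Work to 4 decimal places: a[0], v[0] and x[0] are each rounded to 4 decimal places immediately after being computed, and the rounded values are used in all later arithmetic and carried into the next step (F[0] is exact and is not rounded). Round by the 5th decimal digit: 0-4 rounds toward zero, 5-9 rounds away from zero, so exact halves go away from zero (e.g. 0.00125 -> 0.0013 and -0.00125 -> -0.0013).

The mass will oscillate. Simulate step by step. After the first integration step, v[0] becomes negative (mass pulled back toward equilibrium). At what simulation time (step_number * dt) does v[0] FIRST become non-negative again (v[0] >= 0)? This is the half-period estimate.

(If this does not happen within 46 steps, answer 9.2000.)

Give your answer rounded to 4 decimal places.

Answer: 1.8000

Derivation:
Step 0: x=[4.7000] v=[0.0000]
Step 1: x=[4.6206] v=[-0.3969]
Step 2: x=[4.4723] v=[-0.7413]
Step 3: x=[4.2748] v=[-0.9876]
Step 4: x=[4.0542] v=[-1.1032]
Step 5: x=[3.8396] v=[-1.0729]
Step 6: x=[3.6595] v=[-0.9006]
Step 7: x=[3.5377] v=[-0.6092]
Step 8: x=[3.4903] v=[-0.2372]
Step 9: x=[3.5235] v=[0.1661]
First v>=0 after going negative at step 9, time=1.8000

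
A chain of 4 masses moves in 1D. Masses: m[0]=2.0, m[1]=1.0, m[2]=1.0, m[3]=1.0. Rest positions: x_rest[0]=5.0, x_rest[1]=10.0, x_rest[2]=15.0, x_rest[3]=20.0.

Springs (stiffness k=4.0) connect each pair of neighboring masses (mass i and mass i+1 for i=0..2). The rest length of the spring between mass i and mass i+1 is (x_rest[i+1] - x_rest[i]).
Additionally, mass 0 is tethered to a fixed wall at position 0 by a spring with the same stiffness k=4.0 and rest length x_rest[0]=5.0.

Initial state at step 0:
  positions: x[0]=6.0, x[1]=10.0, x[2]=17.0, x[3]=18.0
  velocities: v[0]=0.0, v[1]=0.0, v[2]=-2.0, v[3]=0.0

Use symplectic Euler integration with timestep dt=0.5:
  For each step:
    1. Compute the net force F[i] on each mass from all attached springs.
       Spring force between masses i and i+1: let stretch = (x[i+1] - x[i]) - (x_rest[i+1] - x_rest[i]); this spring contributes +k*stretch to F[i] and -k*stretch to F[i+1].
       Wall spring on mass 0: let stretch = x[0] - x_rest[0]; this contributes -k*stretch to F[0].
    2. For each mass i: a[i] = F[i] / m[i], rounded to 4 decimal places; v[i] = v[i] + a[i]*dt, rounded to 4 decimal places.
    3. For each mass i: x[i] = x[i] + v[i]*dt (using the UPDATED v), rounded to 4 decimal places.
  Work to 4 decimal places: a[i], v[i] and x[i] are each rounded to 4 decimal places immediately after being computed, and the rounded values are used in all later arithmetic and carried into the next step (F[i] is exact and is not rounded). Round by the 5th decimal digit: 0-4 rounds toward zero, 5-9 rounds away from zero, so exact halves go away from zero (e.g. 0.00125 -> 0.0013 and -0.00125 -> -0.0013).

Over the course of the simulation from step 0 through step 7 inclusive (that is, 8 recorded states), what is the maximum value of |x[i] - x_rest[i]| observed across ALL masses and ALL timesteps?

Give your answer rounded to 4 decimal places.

Step 0: x=[6.0000 10.0000 17.0000 18.0000] v=[0.0000 0.0000 -2.0000 0.0000]
Step 1: x=[5.0000 13.0000 10.0000 22.0000] v=[-2.0000 6.0000 -14.0000 8.0000]
Step 2: x=[5.5000 5.0000 18.0000 19.0000] v=[1.0000 -16.0000 16.0000 -6.0000]
Step 3: x=[3.0000 10.5000 14.0000 20.0000] v=[-5.0000 11.0000 -8.0000 2.0000]
Step 4: x=[2.7500 12.0000 12.5000 20.0000] v=[-0.5000 3.0000 -3.0000 0.0000]
Step 5: x=[5.7500 4.7500 18.0000 17.5000] v=[6.0000 -14.5000 11.0000 -5.0000]
Step 6: x=[5.3750 11.7500 9.7500 20.5000] v=[-0.7500 14.0000 -16.5000 6.0000]
Step 7: x=[5.5000 10.3750 14.2500 17.7500] v=[0.2500 -2.7500 9.0000 -5.5000]
Max displacement = 5.2500

Answer: 5.2500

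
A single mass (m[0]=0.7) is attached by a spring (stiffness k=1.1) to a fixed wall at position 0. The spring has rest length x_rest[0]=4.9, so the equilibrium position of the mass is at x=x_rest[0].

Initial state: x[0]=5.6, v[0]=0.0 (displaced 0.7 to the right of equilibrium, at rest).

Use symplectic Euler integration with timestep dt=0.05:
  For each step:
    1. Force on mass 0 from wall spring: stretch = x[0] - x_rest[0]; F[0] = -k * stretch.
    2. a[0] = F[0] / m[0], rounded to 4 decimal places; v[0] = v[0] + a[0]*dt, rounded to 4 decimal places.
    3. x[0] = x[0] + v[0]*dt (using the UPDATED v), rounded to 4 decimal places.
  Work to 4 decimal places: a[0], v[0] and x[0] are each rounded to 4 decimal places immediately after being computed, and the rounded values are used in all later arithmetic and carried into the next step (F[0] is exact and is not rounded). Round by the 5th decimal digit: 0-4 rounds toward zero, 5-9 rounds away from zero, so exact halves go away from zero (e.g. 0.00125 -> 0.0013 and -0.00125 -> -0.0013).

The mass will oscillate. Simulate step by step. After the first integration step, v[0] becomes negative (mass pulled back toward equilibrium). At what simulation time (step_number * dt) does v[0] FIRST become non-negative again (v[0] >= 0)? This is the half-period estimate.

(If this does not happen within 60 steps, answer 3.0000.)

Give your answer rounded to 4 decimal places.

Step 0: x=[5.6000] v=[0.0000]
Step 1: x=[5.5973] v=[-0.0550]
Step 2: x=[5.5918] v=[-0.1098]
Step 3: x=[5.5836] v=[-0.1642]
Step 4: x=[5.5727] v=[-0.2179]
Step 5: x=[5.5592] v=[-0.2708]
Step 6: x=[5.5431] v=[-0.3226]
Step 7: x=[5.5244] v=[-0.3731]
Step 8: x=[5.5033] v=[-0.4222]
Step 9: x=[5.4798] v=[-0.4696]
Step 10: x=[5.4540] v=[-0.5152]
Step 11: x=[5.4261] v=[-0.5587]
Step 12: x=[5.3961] v=[-0.6000]
Step 13: x=[5.3642] v=[-0.6390]
Step 14: x=[5.3304] v=[-0.6755]
Step 15: x=[5.2949] v=[-0.7093]
Step 16: x=[5.2579] v=[-0.7403]
Step 17: x=[5.2195] v=[-0.7684]
Step 18: x=[5.1798] v=[-0.7935]
Step 19: x=[5.1390] v=[-0.8155]
Step 20: x=[5.0973] v=[-0.8343]
Step 21: x=[5.0548] v=[-0.8498]
Step 22: x=[5.0117] v=[-0.8620]
Step 23: x=[4.9682] v=[-0.8708]
Step 24: x=[4.9244] v=[-0.8762]
Step 25: x=[4.8805] v=[-0.8781]
Step 26: x=[4.8367] v=[-0.8766]
Step 27: x=[4.7931] v=[-0.8716]
Step 28: x=[4.7499] v=[-0.8632]
Step 29: x=[4.7073] v=[-0.8514]
Step 30: x=[4.6655] v=[-0.8363]
Step 31: x=[4.6246] v=[-0.8179]
Step 32: x=[4.5848] v=[-0.7963]
Step 33: x=[4.5462] v=[-0.7715]
Step 34: x=[4.5090] v=[-0.7437]
Step 35: x=[4.4734] v=[-0.7130]
Step 36: x=[4.4394] v=[-0.6795]
Step 37: x=[4.4072] v=[-0.6433]
Step 38: x=[4.3770] v=[-0.6046]
Step 39: x=[4.3488] v=[-0.5635]
Step 40: x=[4.3228] v=[-0.5202]
Step 41: x=[4.2991] v=[-0.4749]
Step 42: x=[4.2777] v=[-0.4277]
Step 43: x=[4.2588] v=[-0.3788]
Step 44: x=[4.2424] v=[-0.3284]
Step 45: x=[4.2286] v=[-0.2767]
Step 46: x=[4.2174] v=[-0.2239]
Step 47: x=[4.2089] v=[-0.1703]
Step 48: x=[4.2031] v=[-0.1160]
Step 49: x=[4.2000] v=[-0.0612]
Step 50: x=[4.1997] v=[-0.0062]
Step 51: x=[4.2021] v=[0.0488]
First v>=0 after going negative at step 51, time=2.5500

Answer: 2.5500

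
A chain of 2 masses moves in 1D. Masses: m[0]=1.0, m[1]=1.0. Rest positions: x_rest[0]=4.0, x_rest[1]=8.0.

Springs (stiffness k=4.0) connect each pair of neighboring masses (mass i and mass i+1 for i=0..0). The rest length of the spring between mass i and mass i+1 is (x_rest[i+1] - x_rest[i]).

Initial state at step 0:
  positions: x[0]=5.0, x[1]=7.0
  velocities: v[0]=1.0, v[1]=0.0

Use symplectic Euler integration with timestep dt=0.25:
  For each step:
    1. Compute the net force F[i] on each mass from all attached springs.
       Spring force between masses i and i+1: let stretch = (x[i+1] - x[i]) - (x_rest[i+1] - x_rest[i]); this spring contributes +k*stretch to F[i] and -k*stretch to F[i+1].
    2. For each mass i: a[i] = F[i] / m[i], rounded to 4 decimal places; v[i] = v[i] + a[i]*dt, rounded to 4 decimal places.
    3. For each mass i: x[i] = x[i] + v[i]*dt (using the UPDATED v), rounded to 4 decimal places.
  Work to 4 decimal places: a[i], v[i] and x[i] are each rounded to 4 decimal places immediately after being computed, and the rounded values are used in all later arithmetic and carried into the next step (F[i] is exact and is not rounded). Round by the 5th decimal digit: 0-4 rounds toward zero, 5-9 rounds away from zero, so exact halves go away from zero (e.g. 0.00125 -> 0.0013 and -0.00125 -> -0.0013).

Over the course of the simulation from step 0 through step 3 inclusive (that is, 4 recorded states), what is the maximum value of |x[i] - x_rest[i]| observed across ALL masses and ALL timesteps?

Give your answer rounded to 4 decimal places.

Answer: 1.0938

Derivation:
Step 0: x=[5.0000 7.0000] v=[1.0000 0.0000]
Step 1: x=[4.7500 7.5000] v=[-1.0000 2.0000]
Step 2: x=[4.1875 8.3125] v=[-2.2500 3.2500]
Step 3: x=[3.6563 9.0938] v=[-2.1250 3.1250]
Max displacement = 1.0938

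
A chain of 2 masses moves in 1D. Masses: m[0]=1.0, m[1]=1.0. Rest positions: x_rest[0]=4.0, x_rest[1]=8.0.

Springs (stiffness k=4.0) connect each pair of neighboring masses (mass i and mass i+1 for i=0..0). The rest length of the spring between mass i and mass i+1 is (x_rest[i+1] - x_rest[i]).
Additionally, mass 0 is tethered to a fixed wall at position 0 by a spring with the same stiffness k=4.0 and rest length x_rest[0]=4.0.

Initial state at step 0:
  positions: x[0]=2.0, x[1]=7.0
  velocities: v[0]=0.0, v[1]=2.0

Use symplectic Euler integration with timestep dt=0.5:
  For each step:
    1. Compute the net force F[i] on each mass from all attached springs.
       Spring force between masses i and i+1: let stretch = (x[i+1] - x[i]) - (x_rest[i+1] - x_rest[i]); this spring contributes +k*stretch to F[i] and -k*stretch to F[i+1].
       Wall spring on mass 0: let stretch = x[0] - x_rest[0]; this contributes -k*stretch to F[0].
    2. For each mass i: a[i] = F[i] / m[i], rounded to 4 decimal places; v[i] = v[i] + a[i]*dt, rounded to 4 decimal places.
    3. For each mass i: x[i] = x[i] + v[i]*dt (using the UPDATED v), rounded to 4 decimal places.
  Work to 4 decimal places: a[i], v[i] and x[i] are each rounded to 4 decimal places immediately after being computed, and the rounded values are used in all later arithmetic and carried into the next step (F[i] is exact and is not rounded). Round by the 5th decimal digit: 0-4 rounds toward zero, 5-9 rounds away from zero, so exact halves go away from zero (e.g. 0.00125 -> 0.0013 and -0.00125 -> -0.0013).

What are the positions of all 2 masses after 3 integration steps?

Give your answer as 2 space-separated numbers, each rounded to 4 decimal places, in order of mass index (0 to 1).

Answer: 4.0000 11.0000

Derivation:
Step 0: x=[2.0000 7.0000] v=[0.0000 2.0000]
Step 1: x=[5.0000 7.0000] v=[6.0000 0.0000]
Step 2: x=[5.0000 9.0000] v=[0.0000 4.0000]
Step 3: x=[4.0000 11.0000] v=[-2.0000 4.0000]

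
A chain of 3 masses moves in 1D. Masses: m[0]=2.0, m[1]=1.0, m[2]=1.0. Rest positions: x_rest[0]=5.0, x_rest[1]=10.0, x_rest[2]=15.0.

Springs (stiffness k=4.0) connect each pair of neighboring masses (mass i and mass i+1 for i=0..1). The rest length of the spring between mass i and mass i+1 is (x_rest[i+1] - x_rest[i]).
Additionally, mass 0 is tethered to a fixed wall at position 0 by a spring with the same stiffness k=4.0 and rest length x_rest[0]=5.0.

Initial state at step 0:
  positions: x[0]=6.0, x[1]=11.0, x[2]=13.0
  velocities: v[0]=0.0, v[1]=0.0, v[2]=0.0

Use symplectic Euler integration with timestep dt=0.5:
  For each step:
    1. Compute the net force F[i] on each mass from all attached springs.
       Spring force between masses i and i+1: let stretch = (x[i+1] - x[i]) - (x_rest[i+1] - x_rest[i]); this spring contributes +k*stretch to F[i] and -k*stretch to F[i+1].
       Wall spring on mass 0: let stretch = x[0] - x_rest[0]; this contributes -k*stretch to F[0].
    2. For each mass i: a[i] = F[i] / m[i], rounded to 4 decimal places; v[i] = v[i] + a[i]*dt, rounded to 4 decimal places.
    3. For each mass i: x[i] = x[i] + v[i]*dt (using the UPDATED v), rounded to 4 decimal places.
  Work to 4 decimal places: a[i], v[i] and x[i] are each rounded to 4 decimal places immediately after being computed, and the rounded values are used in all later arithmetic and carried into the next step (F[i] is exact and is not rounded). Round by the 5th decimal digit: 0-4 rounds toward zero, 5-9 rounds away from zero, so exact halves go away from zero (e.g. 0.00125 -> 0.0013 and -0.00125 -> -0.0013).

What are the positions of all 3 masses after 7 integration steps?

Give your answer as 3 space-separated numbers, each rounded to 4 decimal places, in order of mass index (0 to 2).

Step 0: x=[6.0000 11.0000 13.0000] v=[0.0000 0.0000 0.0000]
Step 1: x=[5.5000 8.0000 16.0000] v=[-1.0000 -6.0000 6.0000]
Step 2: x=[3.5000 10.5000 16.0000] v=[-4.0000 5.0000 0.0000]
Step 3: x=[3.2500 11.5000 15.5000] v=[-0.5000 2.0000 -1.0000]
Step 4: x=[5.5000 8.2500 16.0000] v=[4.5000 -6.5000 1.0000]
Step 5: x=[6.3750 10.0000 13.7500] v=[1.7500 3.5000 -4.5000]
Step 6: x=[5.8750 11.8750 12.7500] v=[-1.0000 3.7500 -2.0000]
Step 7: x=[5.4375 8.6250 15.8750] v=[-0.8750 -6.5000 6.2500]

Answer: 5.4375 8.6250 15.8750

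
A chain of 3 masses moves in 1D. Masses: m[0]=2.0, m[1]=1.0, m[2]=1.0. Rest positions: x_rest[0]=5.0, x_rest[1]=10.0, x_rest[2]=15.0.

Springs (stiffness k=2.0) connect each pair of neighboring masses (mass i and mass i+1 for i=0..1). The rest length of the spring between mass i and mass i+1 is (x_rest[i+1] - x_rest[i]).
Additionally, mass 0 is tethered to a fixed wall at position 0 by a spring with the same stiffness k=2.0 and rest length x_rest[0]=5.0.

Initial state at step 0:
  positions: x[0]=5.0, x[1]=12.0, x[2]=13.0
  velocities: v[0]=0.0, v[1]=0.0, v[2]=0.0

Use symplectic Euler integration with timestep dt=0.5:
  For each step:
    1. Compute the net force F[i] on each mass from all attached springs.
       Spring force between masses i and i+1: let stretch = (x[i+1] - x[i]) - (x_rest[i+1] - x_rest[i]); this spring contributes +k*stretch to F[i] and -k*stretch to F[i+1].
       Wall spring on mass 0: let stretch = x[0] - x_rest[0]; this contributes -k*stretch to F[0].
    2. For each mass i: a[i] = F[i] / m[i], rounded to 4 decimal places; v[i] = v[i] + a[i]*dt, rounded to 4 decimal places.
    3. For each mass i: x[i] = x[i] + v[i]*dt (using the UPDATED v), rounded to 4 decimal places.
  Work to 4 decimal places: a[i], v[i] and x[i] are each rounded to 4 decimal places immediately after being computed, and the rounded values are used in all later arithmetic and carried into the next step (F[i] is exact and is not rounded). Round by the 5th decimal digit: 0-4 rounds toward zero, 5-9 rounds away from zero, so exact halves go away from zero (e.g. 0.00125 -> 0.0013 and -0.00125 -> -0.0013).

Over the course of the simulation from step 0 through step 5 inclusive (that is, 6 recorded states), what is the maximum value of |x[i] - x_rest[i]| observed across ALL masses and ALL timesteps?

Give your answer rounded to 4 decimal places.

Answer: 2.7500

Derivation:
Step 0: x=[5.0000 12.0000 13.0000] v=[0.0000 0.0000 0.0000]
Step 1: x=[5.5000 9.0000 15.0000] v=[1.0000 -6.0000 4.0000]
Step 2: x=[5.5000 7.2500 16.5000] v=[0.0000 -3.5000 3.0000]
Step 3: x=[4.5625 9.2500 15.8750] v=[-1.8750 4.0000 -1.2500]
Step 4: x=[3.6563 12.2188 14.4375] v=[-1.8125 5.9375 -2.8750]
Step 5: x=[3.9766 12.0157 14.3907] v=[0.6406 -0.4063 -0.0937]
Max displacement = 2.7500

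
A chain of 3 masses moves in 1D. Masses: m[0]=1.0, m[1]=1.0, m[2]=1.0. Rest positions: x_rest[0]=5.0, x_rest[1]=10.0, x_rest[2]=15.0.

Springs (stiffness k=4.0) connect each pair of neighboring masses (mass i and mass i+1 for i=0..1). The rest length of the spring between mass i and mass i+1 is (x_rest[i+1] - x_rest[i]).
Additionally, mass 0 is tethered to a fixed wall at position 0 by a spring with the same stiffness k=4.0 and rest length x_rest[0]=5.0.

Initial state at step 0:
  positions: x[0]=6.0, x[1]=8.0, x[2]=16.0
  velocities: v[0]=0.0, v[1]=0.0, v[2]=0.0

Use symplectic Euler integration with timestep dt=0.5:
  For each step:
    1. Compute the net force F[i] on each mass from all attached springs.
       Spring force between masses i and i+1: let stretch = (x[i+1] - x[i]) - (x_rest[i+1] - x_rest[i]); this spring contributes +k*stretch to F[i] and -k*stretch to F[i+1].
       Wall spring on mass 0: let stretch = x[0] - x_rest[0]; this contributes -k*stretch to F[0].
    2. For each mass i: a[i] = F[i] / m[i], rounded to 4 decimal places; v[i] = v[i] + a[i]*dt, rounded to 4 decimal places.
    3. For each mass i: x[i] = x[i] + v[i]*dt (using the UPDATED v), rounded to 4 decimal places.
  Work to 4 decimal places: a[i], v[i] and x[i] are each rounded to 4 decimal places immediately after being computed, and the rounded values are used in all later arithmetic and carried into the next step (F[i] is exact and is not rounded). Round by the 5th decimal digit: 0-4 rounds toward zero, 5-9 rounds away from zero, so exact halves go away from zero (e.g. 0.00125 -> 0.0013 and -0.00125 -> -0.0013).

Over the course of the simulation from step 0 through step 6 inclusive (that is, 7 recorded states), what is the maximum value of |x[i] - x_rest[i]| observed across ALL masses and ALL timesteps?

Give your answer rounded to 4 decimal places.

Step 0: x=[6.0000 8.0000 16.0000] v=[0.0000 0.0000 0.0000]
Step 1: x=[2.0000 14.0000 13.0000] v=[-8.0000 12.0000 -6.0000]
Step 2: x=[8.0000 7.0000 16.0000] v=[12.0000 -14.0000 6.0000]
Step 3: x=[5.0000 10.0000 15.0000] v=[-6.0000 6.0000 -2.0000]
Step 4: x=[2.0000 13.0000 14.0000] v=[-6.0000 6.0000 -2.0000]
Step 5: x=[8.0000 6.0000 17.0000] v=[12.0000 -14.0000 6.0000]
Step 6: x=[4.0000 12.0000 14.0000] v=[-8.0000 12.0000 -6.0000]
Max displacement = 4.0000

Answer: 4.0000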